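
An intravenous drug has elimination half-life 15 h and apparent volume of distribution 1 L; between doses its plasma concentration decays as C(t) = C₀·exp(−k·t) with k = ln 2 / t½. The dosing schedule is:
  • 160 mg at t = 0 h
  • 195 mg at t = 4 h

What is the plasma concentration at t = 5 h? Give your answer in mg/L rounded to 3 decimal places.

k = ln 2 / 15 = 0.04621 per h
Dose 1 (160 mg at t=0 h): 160·exp(−0.04621·5) = 126.992 mg/L
Dose 2 (195 mg at t=4 h): 195·exp(−0.04621·1) = 186.194 mg/L
C(5) = 126.992 + 186.194 = 313.186 mg/L

313.186 mg/L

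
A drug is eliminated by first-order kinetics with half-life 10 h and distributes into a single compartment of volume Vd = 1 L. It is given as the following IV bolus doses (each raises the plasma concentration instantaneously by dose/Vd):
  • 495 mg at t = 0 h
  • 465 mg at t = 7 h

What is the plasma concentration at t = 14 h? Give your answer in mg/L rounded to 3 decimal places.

473.811 mg/L

k = ln 2 / 10 = 0.06931 per h
Dose 1 (495 mg at t=0 h): 495·exp(−0.06931·14) = 187.570 mg/L
Dose 2 (465 mg at t=7 h): 465·exp(−0.06931·7) = 286.241 mg/L
C(14) = 187.570 + 286.241 = 473.811 mg/L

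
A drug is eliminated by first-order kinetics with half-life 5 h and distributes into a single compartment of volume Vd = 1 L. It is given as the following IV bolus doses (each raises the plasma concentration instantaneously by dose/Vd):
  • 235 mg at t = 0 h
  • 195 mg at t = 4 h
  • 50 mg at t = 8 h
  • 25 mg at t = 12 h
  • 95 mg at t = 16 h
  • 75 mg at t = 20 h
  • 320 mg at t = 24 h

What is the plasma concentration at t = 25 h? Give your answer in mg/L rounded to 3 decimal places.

k = ln 2 / 5 = 0.13863 per h
Dose 1 (235 mg at t=0 h): 235·exp(−0.13863·25) = 7.344 mg/L
Dose 2 (195 mg at t=4 h): 195·exp(−0.13863·21) = 10.610 mg/L
Dose 3 (50 mg at t=8 h): 50·exp(−0.13863·17) = 4.737 mg/L
Dose 4 (25 mg at t=12 h): 25·exp(−0.13863·13) = 4.123 mg/L
Dose 5 (95 mg at t=16 h): 95·exp(−0.13863·9) = 27.282 mg/L
Dose 6 (75 mg at t=20 h): 75·exp(−0.13863·5) = 37.500 mg/L
Dose 7 (320 mg at t=24 h): 320·exp(−0.13863·1) = 278.576 mg/L
C(25) = 7.344 + 10.610 + 4.737 + 4.123 + 27.282 + 37.500 + 278.576 = 370.171 mg/L

370.171 mg/L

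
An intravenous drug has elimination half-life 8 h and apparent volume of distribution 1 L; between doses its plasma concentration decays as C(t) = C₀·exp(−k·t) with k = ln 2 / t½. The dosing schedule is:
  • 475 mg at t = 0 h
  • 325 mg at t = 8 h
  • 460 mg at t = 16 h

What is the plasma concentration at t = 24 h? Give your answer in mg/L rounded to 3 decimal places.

k = ln 2 / 8 = 0.08664 per h
Dose 1 (475 mg at t=0 h): 475·exp(−0.08664·24) = 59.375 mg/L
Dose 2 (325 mg at t=8 h): 325·exp(−0.08664·16) = 81.250 mg/L
Dose 3 (460 mg at t=16 h): 460·exp(−0.08664·8) = 230.000 mg/L
C(24) = 59.375 + 81.250 + 230.000 = 370.625 mg/L

370.625 mg/L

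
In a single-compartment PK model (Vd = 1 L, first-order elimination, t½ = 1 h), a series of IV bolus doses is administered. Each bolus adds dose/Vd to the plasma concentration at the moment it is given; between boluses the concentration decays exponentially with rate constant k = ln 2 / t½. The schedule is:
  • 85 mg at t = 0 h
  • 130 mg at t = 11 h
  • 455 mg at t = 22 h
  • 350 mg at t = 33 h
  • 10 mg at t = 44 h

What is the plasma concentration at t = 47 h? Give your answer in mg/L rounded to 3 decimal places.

1.271 mg/L

k = ln 2 / 1 = 0.69315 per h
Dose 1 (85 mg at t=0 h): 85·exp(−0.69315·47) = 0.000 mg/L
Dose 2 (130 mg at t=11 h): 130·exp(−0.69315·36) = 0.000 mg/L
Dose 3 (455 mg at t=22 h): 455·exp(−0.69315·25) = 0.000 mg/L
Dose 4 (350 mg at t=33 h): 350·exp(−0.69315·14) = 0.021 mg/L
Dose 5 (10 mg at t=44 h): 10·exp(−0.69315·3) = 1.250 mg/L
C(47) = 0.000 + 0.000 + 0.000 + 0.021 + 1.250 = 1.271 mg/L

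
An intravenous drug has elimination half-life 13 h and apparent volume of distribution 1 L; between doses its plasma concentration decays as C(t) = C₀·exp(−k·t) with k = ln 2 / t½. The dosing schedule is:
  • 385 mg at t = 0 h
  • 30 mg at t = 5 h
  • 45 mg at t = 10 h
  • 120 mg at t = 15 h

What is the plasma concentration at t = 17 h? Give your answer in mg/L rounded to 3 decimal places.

310.193 mg/L

k = ln 2 / 13 = 0.05332 per h
Dose 1 (385 mg at t=0 h): 385·exp(−0.05332·17) = 155.527 mg/L
Dose 2 (30 mg at t=5 h): 30·exp(−0.05332·12) = 15.821 mg/L
Dose 3 (45 mg at t=10 h): 45·exp(−0.05332·7) = 30.983 mg/L
Dose 4 (120 mg at t=15 h): 120·exp(−0.05332·2) = 107.862 mg/L
C(17) = 155.527 + 15.821 + 30.983 + 107.862 = 310.193 mg/L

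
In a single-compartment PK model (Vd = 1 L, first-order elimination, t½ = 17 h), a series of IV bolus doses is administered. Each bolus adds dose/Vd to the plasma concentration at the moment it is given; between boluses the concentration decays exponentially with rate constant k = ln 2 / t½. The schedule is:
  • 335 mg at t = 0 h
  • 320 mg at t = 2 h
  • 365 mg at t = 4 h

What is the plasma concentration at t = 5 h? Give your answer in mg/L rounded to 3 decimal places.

906.790 mg/L

k = ln 2 / 17 = 0.04077 per h
Dose 1 (335 mg at t=0 h): 335·exp(−0.04077·5) = 273.216 mg/L
Dose 2 (320 mg at t=2 h): 320·exp(−0.04077·3) = 283.157 mg/L
Dose 3 (365 mg at t=4 h): 365·exp(−0.04077·1) = 350.417 mg/L
C(5) = 273.216 + 283.157 + 350.417 = 906.790 mg/L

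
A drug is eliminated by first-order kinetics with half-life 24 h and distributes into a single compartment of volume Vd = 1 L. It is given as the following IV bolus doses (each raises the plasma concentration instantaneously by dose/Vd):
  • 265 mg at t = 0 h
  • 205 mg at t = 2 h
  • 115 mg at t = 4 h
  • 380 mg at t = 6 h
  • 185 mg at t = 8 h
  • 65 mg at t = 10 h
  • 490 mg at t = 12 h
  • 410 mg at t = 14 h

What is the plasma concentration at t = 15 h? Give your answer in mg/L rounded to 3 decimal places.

1744.439 mg/L

k = ln 2 / 24 = 0.02888 per h
Dose 1 (265 mg at t=0 h): 265·exp(−0.02888·15) = 171.831 mg/L
Dose 2 (205 mg at t=2 h): 205·exp(−0.02888·13) = 140.830 mg/L
Dose 3 (115 mg at t=4 h): 115·exp(−0.02888·11) = 83.700 mg/L
Dose 4 (380 mg at t=6 h): 380·exp(−0.02888·9) = 293.020 mg/L
Dose 5 (185 mg at t=8 h): 185·exp(−0.02888·7) = 151.137 mg/L
Dose 6 (65 mg at t=10 h): 65·exp(−0.02888·5) = 56.260 mg/L
Dose 7 (490 mg at t=12 h): 490·exp(−0.02888·3) = 449.332 mg/L
Dose 8 (410 mg at t=14 h): 410·exp(−0.02888·1) = 398.328 mg/L
C(15) = 171.831 + 140.830 + 83.700 + 293.020 + 151.137 + 56.260 + 449.332 + 398.328 = 1744.439 mg/L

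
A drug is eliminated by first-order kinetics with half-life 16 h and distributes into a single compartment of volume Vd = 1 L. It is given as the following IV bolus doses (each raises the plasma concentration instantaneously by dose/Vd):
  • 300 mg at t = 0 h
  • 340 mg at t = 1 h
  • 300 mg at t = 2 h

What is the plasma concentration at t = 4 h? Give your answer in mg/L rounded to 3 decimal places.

825.933 mg/L

k = ln 2 / 16 = 0.04332 per h
Dose 1 (300 mg at t=0 h): 300·exp(−0.04332·4) = 252.269 mg/L
Dose 2 (340 mg at t=1 h): 340·exp(−0.04332·3) = 298.563 mg/L
Dose 3 (300 mg at t=2 h): 300·exp(−0.04332·2) = 275.101 mg/L
C(4) = 252.269 + 298.563 + 275.101 = 825.933 mg/L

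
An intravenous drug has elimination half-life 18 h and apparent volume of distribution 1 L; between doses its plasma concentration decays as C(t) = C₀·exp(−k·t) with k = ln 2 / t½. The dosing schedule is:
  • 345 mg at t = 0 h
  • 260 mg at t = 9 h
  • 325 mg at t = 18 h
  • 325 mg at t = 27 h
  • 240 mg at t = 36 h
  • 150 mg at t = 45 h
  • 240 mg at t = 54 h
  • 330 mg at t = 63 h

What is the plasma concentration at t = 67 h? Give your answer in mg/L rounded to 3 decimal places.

738.306 mg/L

k = ln 2 / 18 = 0.03851 per h
Dose 1 (345 mg at t=0 h): 345·exp(−0.03851·67) = 26.141 mg/L
Dose 2 (260 mg at t=9 h): 260·exp(−0.03851·58) = 27.860 mg/L
Dose 3 (325 mg at t=18 h): 325·exp(−0.03851·49) = 49.251 mg/L
Dose 4 (325 mg at t=27 h): 325·exp(−0.03851·40) = 69.651 mg/L
Dose 5 (240 mg at t=36 h): 240·exp(−0.03851·31) = 72.740 mg/L
Dose 6 (150 mg at t=45 h): 150·exp(−0.03851·22) = 64.293 mg/L
Dose 7 (240 mg at t=54 h): 240·exp(−0.03851·13) = 145.479 mg/L
Dose 8 (330 mg at t=63 h): 330·exp(−0.03851·4) = 282.891 mg/L
C(67) = 26.141 + 27.860 + 49.251 + 69.651 + 72.740 + 64.293 + 145.479 + 282.891 = 738.306 mg/L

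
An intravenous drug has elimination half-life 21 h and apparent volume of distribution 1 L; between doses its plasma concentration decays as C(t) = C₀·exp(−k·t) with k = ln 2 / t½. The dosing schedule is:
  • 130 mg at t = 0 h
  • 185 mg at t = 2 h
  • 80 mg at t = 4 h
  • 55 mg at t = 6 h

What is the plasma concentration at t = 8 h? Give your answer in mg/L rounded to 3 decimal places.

k = ln 2 / 21 = 0.03301 per h
Dose 1 (130 mg at t=0 h): 130·exp(−0.03301·8) = 99.831 mg/L
Dose 2 (185 mg at t=2 h): 185·exp(−0.03301·6) = 151.762 mg/L
Dose 3 (80 mg at t=4 h): 80·exp(−0.03301·4) = 70.105 mg/L
Dose 4 (55 mg at t=6 h): 55·exp(−0.03301·2) = 51.486 mg/L
C(8) = 99.831 + 151.762 + 70.105 + 51.486 = 373.185 mg/L

373.185 mg/L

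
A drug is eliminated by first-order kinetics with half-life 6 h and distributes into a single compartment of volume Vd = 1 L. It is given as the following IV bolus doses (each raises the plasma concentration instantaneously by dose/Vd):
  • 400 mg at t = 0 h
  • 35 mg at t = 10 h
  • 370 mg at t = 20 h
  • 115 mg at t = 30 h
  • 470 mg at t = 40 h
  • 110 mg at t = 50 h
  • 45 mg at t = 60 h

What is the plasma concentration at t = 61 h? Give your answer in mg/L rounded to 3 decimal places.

k = ln 2 / 6 = 0.11552 per h
Dose 1 (400 mg at t=0 h): 400·exp(−0.11552·61) = 0.348 mg/L
Dose 2 (35 mg at t=10 h): 35·exp(−0.11552·51) = 0.097 mg/L
Dose 3 (370 mg at t=20 h): 370·exp(−0.11552·41) = 3.245 mg/L
Dose 4 (115 mg at t=30 h): 115·exp(−0.11552·31) = 3.202 mg/L
Dose 5 (470 mg at t=40 h): 470·exp(−0.11552·21) = 41.543 mg/L
Dose 6 (110 mg at t=50 h): 110·exp(−0.11552·11) = 30.868 mg/L
Dose 7 (45 mg at t=60 h): 45·exp(−0.11552·1) = 40.090 mg/L
C(61) = 0.348 + 0.097 + 3.245 + 3.202 + 41.543 + 30.868 + 40.090 = 119.392 mg/L

119.392 mg/L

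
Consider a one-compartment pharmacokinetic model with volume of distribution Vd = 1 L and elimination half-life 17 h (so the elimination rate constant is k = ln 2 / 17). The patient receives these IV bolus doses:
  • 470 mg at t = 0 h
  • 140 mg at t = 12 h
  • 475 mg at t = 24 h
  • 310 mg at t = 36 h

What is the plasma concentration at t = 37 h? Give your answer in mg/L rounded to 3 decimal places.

k = ln 2 / 17 = 0.04077 per h
Dose 1 (470 mg at t=0 h): 470·exp(−0.04077·37) = 103.972 mg/L
Dose 2 (140 mg at t=12 h): 140·exp(−0.04077·25) = 50.517 mg/L
Dose 3 (475 mg at t=24 h): 475·exp(−0.04077·13) = 279.572 mg/L
Dose 4 (310 mg at t=36 h): 310·exp(−0.04077·1) = 297.614 mg/L
C(37) = 103.972 + 50.517 + 279.572 + 297.614 = 731.675 mg/L

731.675 mg/L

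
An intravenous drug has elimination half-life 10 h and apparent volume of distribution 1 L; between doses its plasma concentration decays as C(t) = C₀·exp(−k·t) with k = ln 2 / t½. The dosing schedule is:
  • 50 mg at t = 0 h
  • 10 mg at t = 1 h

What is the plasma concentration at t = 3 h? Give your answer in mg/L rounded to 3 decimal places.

k = ln 2 / 10 = 0.06931 per h
Dose 1 (50 mg at t=0 h): 50·exp(−0.06931·3) = 40.613 mg/L
Dose 2 (10 mg at t=1 h): 10·exp(−0.06931·2) = 8.706 mg/L
C(3) = 40.613 + 8.706 = 49.318 mg/L

49.318 mg/L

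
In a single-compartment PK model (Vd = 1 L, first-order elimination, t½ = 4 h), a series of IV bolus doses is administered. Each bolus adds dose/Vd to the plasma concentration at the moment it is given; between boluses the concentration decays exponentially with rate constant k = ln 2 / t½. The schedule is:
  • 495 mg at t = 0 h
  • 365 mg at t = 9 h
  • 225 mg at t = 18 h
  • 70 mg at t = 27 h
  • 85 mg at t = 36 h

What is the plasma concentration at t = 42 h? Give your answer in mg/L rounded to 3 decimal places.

k = ln 2 / 4 = 0.17329 per h
Dose 1 (495 mg at t=0 h): 495·exp(−0.17329·42) = 0.342 mg/L
Dose 2 (365 mg at t=9 h): 365·exp(−0.17329·33) = 1.199 mg/L
Dose 3 (225 mg at t=18 h): 225·exp(−0.17329·24) = 3.516 mg/L
Dose 4 (70 mg at t=27 h): 70·exp(−0.17329·15) = 5.203 mg/L
Dose 5 (85 mg at t=36 h): 85·exp(−0.17329·6) = 30.052 mg/L
C(42) = 0.342 + 1.199 + 3.516 + 5.203 + 30.052 = 40.311 mg/L

40.311 mg/L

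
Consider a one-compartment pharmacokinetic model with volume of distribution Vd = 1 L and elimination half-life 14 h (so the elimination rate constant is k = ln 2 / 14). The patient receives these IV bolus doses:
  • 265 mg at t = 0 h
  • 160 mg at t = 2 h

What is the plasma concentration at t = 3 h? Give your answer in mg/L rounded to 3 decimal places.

380.694 mg/L

k = ln 2 / 14 = 0.04951 per h
Dose 1 (265 mg at t=0 h): 265·exp(−0.04951·3) = 228.423 mg/L
Dose 2 (160 mg at t=2 h): 160·exp(−0.04951·1) = 152.271 mg/L
C(3) = 228.423 + 152.271 = 380.694 mg/L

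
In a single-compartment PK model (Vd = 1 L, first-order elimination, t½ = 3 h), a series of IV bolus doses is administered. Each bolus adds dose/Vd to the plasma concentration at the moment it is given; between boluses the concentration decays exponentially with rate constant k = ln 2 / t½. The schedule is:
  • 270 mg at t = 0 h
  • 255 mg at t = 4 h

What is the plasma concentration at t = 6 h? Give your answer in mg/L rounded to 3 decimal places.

k = ln 2 / 3 = 0.23105 per h
Dose 1 (270 mg at t=0 h): 270·exp(−0.23105·6) = 67.500 mg/L
Dose 2 (255 mg at t=4 h): 255·exp(−0.23105·2) = 160.640 mg/L
C(6) = 67.500 + 160.640 = 228.140 mg/L

228.140 mg/L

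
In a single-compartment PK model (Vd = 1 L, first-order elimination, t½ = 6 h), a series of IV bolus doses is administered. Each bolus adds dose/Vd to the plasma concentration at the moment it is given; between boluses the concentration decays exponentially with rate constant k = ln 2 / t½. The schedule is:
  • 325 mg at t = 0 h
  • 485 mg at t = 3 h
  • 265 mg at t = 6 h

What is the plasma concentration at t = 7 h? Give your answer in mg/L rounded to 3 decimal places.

k = ln 2 / 6 = 0.11552 per h
Dose 1 (325 mg at t=0 h): 325·exp(−0.11552·7) = 144.771 mg/L
Dose 2 (485 mg at t=3 h): 485·exp(−0.11552·4) = 305.531 mg/L
Dose 3 (265 mg at t=6 h): 265·exp(−0.11552·1) = 236.088 mg/L
C(7) = 144.771 + 305.531 + 236.088 = 686.390 mg/L

686.390 mg/L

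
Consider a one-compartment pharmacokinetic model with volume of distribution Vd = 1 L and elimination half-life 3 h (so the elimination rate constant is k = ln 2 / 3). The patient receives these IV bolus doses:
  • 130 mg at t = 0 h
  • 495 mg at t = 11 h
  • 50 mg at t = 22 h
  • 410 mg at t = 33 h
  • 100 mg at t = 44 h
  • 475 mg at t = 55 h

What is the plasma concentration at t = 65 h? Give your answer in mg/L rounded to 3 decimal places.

48.164 mg/L

k = ln 2 / 3 = 0.23105 per h
Dose 1 (130 mg at t=0 h): 130·exp(−0.23105·65) = 0.000 mg/L
Dose 2 (495 mg at t=11 h): 495·exp(−0.23105·54) = 0.002 mg/L
Dose 3 (50 mg at t=22 h): 50·exp(−0.23105·43) = 0.002 mg/L
Dose 4 (410 mg at t=33 h): 410·exp(−0.23105·32) = 0.252 mg/L
Dose 5 (100 mg at t=44 h): 100·exp(−0.23105·21) = 0.781 mg/L
Dose 6 (475 mg at t=55 h): 475·exp(−0.23105·10) = 47.126 mg/L
C(65) = 0.000 + 0.002 + 0.002 + 0.252 + 0.781 + 47.126 = 48.164 mg/L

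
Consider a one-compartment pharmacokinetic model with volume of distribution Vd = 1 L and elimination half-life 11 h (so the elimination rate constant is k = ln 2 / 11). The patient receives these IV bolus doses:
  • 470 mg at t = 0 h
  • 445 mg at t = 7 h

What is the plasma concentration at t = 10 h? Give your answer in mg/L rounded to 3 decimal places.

k = ln 2 / 11 = 0.06301 per h
Dose 1 (470 mg at t=0 h): 470·exp(−0.06301·10) = 250.285 mg/L
Dose 2 (445 mg at t=7 h): 445·exp(−0.06301·3) = 368.350 mg/L
C(10) = 250.285 + 368.350 = 618.635 mg/L

618.635 mg/L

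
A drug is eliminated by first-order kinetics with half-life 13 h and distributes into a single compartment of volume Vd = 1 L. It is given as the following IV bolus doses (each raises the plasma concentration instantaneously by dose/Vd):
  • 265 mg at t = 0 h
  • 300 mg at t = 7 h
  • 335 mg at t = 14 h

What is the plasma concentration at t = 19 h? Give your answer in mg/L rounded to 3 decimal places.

k = ln 2 / 13 = 0.05332 per h
Dose 1 (265 mg at t=0 h): 265·exp(−0.05332·19) = 96.223 mg/L
Dose 2 (300 mg at t=7 h): 300·exp(−0.05332·12) = 158.215 mg/L
Dose 3 (335 mg at t=14 h): 335·exp(−0.05332·5) = 256.604 mg/L
C(19) = 96.223 + 158.215 + 256.604 = 511.042 mg/L

511.042 mg/L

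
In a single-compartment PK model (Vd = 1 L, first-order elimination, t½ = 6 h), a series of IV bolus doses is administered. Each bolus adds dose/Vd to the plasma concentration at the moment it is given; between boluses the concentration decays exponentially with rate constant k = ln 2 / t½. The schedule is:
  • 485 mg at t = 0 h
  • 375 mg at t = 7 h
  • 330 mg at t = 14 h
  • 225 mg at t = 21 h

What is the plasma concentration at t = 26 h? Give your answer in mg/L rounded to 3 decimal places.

k = ln 2 / 6 = 0.11552 per h
Dose 1 (485 mg at t=0 h): 485·exp(−0.11552·26) = 24.059 mg/L
Dose 2 (375 mg at t=7 h): 375·exp(−0.11552·19) = 41.761 mg/L
Dose 3 (330 mg at t=14 h): 330·exp(−0.11552·12) = 82.500 mg/L
Dose 4 (225 mg at t=21 h): 225·exp(−0.11552·5) = 126.277 mg/L
C(26) = 24.059 + 41.761 + 82.500 + 126.277 = 274.597 mg/L

274.597 mg/L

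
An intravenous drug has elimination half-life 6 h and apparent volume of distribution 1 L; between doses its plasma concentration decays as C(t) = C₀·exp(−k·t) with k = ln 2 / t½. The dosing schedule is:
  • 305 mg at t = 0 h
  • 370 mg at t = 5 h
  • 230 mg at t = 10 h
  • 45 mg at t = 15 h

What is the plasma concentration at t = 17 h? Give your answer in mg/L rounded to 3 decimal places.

273.464 mg/L

k = ln 2 / 6 = 0.11552 per h
Dose 1 (305 mg at t=0 h): 305·exp(−0.11552·17) = 42.794 mg/L
Dose 2 (370 mg at t=5 h): 370·exp(−0.11552·12) = 92.500 mg/L
Dose 3 (230 mg at t=10 h): 230·exp(−0.11552·7) = 102.453 mg/L
Dose 4 (45 mg at t=15 h): 45·exp(−0.11552·2) = 35.717 mg/L
C(17) = 42.794 + 92.500 + 102.453 + 35.717 = 273.464 mg/L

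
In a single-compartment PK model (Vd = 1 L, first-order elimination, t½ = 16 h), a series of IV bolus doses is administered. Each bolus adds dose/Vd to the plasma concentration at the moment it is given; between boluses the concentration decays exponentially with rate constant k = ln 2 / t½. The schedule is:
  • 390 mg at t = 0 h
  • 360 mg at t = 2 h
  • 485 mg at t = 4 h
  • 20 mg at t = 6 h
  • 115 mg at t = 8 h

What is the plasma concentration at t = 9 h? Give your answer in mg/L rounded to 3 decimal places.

k = ln 2 / 16 = 0.04332 per h
Dose 1 (390 mg at t=0 h): 390·exp(−0.04332·9) = 264.080 mg/L
Dose 2 (360 mg at t=2 h): 360·exp(−0.04332·7) = 265.829 mg/L
Dose 3 (485 mg at t=4 h): 485·exp(−0.04332·5) = 390.544 mg/L
Dose 4 (20 mg at t=6 h): 20·exp(−0.04332·3) = 17.563 mg/L
Dose 5 (115 mg at t=8 h): 115·exp(−0.04332·1) = 110.124 mg/L
C(9) = 264.080 + 265.829 + 390.544 + 17.563 + 110.124 = 1048.139 mg/L

1048.139 mg/L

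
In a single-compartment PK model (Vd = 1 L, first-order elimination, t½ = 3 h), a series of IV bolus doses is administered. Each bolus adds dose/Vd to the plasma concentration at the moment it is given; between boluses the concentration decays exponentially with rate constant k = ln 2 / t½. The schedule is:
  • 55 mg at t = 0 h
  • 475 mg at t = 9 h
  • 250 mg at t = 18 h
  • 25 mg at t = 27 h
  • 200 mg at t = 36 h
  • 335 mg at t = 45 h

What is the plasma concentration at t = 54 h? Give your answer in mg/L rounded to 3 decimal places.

45.125 mg/L

k = ln 2 / 3 = 0.23105 per h
Dose 1 (55 mg at t=0 h): 55·exp(−0.23105·54) = 0.000 mg/L
Dose 2 (475 mg at t=9 h): 475·exp(−0.23105·45) = 0.014 mg/L
Dose 3 (250 mg at t=18 h): 250·exp(−0.23105·36) = 0.061 mg/L
Dose 4 (25 mg at t=27 h): 25·exp(−0.23105·27) = 0.049 mg/L
Dose 5 (200 mg at t=36 h): 200·exp(−0.23105·18) = 3.125 mg/L
Dose 6 (335 mg at t=45 h): 335·exp(−0.23105·9) = 41.875 mg/L
C(54) = 0.000 + 0.014 + 0.061 + 0.049 + 3.125 + 41.875 = 45.125 mg/L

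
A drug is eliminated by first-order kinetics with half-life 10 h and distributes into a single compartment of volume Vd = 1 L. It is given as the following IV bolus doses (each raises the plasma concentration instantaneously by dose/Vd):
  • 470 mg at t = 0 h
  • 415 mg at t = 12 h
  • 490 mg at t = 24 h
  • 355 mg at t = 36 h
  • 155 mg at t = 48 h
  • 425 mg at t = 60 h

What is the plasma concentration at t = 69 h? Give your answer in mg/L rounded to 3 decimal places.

333.524 mg/L

k = ln 2 / 10 = 0.06931 per h
Dose 1 (470 mg at t=0 h): 470·exp(−0.06931·69) = 3.935 mg/L
Dose 2 (415 mg at t=12 h): 415·exp(−0.06931·57) = 7.983 mg/L
Dose 3 (490 mg at t=24 h): 490·exp(−0.06931·45) = 21.655 mg/L
Dose 4 (355 mg at t=36 h): 355·exp(−0.06931·33) = 36.044 mg/L
Dose 5 (155 mg at t=48 h): 155·exp(−0.06931·21) = 36.155 mg/L
Dose 6 (425 mg at t=60 h): 425·exp(−0.06931·9) = 227.752 mg/L
C(69) = 3.935 + 7.983 + 21.655 + 36.044 + 36.155 + 227.752 = 333.524 mg/L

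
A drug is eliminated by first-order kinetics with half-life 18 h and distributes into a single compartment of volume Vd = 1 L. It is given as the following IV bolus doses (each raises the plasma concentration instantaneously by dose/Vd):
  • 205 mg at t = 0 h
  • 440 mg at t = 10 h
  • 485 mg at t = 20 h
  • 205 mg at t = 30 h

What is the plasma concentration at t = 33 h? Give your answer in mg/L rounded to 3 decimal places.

k = ln 2 / 18 = 0.03851 per h
Dose 1 (205 mg at t=0 h): 205·exp(−0.03851·33) = 57.526 mg/L
Dose 2 (440 mg at t=10 h): 440·exp(−0.03851·23) = 181.469 mg/L
Dose 3 (485 mg at t=20 h): 485·exp(−0.03851·13) = 293.989 mg/L
Dose 4 (205 mg at t=30 h): 205·exp(−0.03851·3) = 182.634 mg/L
C(33) = 57.526 + 181.469 + 293.989 + 182.634 = 715.619 mg/L

715.619 mg/L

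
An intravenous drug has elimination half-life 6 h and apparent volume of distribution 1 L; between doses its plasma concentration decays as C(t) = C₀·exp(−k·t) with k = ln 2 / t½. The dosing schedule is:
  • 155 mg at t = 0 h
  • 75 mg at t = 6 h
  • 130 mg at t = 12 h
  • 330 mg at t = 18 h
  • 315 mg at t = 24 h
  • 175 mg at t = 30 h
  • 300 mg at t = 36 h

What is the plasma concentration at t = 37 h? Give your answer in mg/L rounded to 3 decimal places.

463.615 mg/L

k = ln 2 / 6 = 0.11552 per h
Dose 1 (155 mg at t=0 h): 155·exp(−0.11552·37) = 2.158 mg/L
Dose 2 (75 mg at t=6 h): 75·exp(−0.11552·31) = 2.088 mg/L
Dose 3 (130 mg at t=12 h): 130·exp(−0.11552·25) = 7.239 mg/L
Dose 4 (330 mg at t=18 h): 330·exp(−0.11552·19) = 36.750 mg/L
Dose 5 (315 mg at t=24 h): 315·exp(−0.11552·13) = 70.158 mg/L
Dose 6 (175 mg at t=30 h): 175·exp(−0.11552·7) = 77.954 mg/L
Dose 7 (300 mg at t=36 h): 300·exp(−0.11552·1) = 267.270 mg/L
C(37) = 2.158 + 2.088 + 7.239 + 36.750 + 70.158 + 77.954 + 267.270 = 463.615 mg/L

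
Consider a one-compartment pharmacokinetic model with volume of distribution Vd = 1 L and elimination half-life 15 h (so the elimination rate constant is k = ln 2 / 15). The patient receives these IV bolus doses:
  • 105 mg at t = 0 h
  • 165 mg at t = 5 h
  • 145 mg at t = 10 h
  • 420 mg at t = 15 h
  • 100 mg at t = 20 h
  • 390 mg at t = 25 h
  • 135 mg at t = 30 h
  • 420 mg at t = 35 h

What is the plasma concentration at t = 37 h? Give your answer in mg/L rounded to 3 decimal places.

1000.404 mg/L

k = ln 2 / 15 = 0.04621 per h
Dose 1 (105 mg at t=0 h): 105·exp(−0.04621·37) = 18.995 mg/L
Dose 2 (165 mg at t=5 h): 165·exp(−0.04621·32) = 37.609 mg/L
Dose 3 (145 mg at t=10 h): 145·exp(−0.04621·27) = 41.640 mg/L
Dose 4 (420 mg at t=15 h): 420·exp(−0.04621·22) = 151.963 mg/L
Dose 5 (100 mg at t=20 h): 100·exp(−0.04621·17) = 45.586 mg/L
Dose 6 (390 mg at t=25 h): 390·exp(−0.04621·12) = 223.996 mg/L
Dose 7 (135 mg at t=30 h): 135·exp(−0.04621·7) = 97.691 mg/L
Dose 8 (420 mg at t=35 h): 420·exp(−0.04621·2) = 382.923 mg/L
C(37) = 18.995 + 37.609 + 41.640 + 151.963 + 45.586 + 223.996 + 97.691 + 382.923 = 1000.404 mg/L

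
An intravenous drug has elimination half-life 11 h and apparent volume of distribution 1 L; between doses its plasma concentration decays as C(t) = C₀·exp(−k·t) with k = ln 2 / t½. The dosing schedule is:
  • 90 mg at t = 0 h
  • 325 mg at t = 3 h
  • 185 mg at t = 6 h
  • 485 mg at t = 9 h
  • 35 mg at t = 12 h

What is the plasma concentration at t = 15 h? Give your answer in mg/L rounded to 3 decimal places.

k = ln 2 / 11 = 0.06301 per h
Dose 1 (90 mg at t=0 h): 90·exp(−0.06301·15) = 34.974 mg/L
Dose 2 (325 mg at t=3 h): 325·exp(−0.06301·12) = 152.576 mg/L
Dose 3 (185 mg at t=6 h): 185·exp(−0.06301·9) = 104.924 mg/L
Dose 4 (485 mg at t=9 h): 485·exp(−0.06301·6) = 332.310 mg/L
Dose 5 (35 mg at t=12 h): 35·exp(−0.06301·3) = 28.971 mg/L
C(15) = 34.974 + 152.576 + 104.924 + 332.310 + 28.971 = 653.756 mg/L

653.756 mg/L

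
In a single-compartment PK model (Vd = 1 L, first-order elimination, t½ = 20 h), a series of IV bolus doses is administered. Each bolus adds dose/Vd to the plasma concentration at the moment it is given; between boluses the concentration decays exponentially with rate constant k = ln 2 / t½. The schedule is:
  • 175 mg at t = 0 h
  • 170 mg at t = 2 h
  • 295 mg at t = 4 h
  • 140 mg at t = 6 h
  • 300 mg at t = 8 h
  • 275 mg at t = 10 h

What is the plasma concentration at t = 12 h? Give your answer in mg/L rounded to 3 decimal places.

1090.698 mg/L

k = ln 2 / 20 = 0.03466 per h
Dose 1 (175 mg at t=0 h): 175·exp(−0.03466·12) = 115.457 mg/L
Dose 2 (170 mg at t=2 h): 170·exp(−0.03466·10) = 120.208 mg/L
Dose 3 (295 mg at t=4 h): 295·exp(−0.03466·8) = 223.568 mg/L
Dose 4 (140 mg at t=6 h): 140·exp(−0.03466·6) = 113.715 mg/L
Dose 5 (300 mg at t=8 h): 300·exp(−0.03466·4) = 261.165 mg/L
Dose 6 (275 mg at t=10 h): 275·exp(−0.03466·2) = 256.584 mg/L
C(12) = 115.457 + 120.208 + 223.568 + 113.715 + 261.165 + 256.584 = 1090.698 mg/L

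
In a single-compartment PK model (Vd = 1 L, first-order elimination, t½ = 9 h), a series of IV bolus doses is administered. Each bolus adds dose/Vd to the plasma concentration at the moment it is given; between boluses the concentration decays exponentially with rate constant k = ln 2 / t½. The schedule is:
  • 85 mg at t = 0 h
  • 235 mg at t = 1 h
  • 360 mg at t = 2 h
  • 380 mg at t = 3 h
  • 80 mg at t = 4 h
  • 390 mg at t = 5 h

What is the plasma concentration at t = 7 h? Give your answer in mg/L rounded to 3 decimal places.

1119.631 mg/L

k = ln 2 / 9 = 0.07702 per h
Dose 1 (85 mg at t=0 h): 85·exp(−0.07702·7) = 49.577 mg/L
Dose 2 (235 mg at t=1 h): 235·exp(−0.07702·6) = 148.041 mg/L
Dose 3 (360 mg at t=2 h): 360·exp(−0.07702·5) = 244.942 mg/L
Dose 4 (380 mg at t=3 h): 380·exp(−0.07702·4) = 279.250 mg/L
Dose 5 (80 mg at t=4 h): 80·exp(−0.07702·3) = 63.496 mg/L
Dose 6 (390 mg at t=5 h): 390·exp(−0.07702·2) = 334.325 mg/L
C(7) = 49.577 + 148.041 + 244.942 + 279.250 + 63.496 + 334.325 = 1119.631 mg/L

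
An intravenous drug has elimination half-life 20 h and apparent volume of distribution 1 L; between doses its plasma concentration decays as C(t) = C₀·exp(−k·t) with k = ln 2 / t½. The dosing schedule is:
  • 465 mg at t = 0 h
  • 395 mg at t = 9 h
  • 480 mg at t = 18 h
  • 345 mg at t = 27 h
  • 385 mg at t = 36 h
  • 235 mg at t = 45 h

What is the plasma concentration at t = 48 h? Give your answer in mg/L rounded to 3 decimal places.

k = ln 2 / 20 = 0.03466 per h
Dose 1 (465 mg at t=0 h): 465·exp(−0.03466·48) = 88.101 mg/L
Dose 2 (395 mg at t=9 h): 395·exp(−0.03466·39) = 102.232 mg/L
Dose 3 (480 mg at t=18 h): 480·exp(−0.03466·30) = 169.706 mg/L
Dose 4 (345 mg at t=27 h): 345·exp(−0.03466·21) = 166.624 mg/L
Dose 5 (385 mg at t=36 h): 385·exp(−0.03466·12) = 254.005 mg/L
Dose 6 (235 mg at t=45 h): 235·exp(−0.03466·3) = 211.794 mg/L
C(48) = 88.101 + 102.232 + 169.706 + 166.624 + 254.005 + 211.794 = 992.462 mg/L

992.462 mg/L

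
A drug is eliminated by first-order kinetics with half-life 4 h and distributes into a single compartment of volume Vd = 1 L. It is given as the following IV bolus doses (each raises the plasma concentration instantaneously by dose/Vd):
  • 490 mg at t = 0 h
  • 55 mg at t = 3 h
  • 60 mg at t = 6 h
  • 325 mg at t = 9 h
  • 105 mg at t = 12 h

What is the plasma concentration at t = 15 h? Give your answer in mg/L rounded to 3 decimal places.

k = ln 2 / 4 = 0.17329 per h
Dose 1 (490 mg at t=0 h): 490·exp(−0.17329·15) = 36.419 mg/L
Dose 2 (55 mg at t=3 h): 55·exp(−0.17329·12) = 6.875 mg/L
Dose 3 (60 mg at t=6 h): 60·exp(−0.17329·9) = 12.613 mg/L
Dose 4 (325 mg at t=9 h): 325·exp(−0.17329·6) = 114.905 mg/L
Dose 5 (105 mg at t=12 h): 105·exp(−0.17329·3) = 62.433 mg/L
C(15) = 36.419 + 6.875 + 12.613 + 114.905 + 62.433 = 233.246 mg/L

233.246 mg/L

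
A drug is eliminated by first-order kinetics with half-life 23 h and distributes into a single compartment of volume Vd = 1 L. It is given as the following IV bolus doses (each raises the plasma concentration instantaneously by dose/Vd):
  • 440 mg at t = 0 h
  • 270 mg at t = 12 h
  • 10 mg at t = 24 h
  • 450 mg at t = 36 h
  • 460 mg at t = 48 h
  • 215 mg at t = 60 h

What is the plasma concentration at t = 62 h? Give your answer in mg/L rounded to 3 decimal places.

840.570 mg/L

k = ln 2 / 23 = 0.03014 per h
Dose 1 (440 mg at t=0 h): 440·exp(−0.03014·62) = 67.917 mg/L
Dose 2 (270 mg at t=12 h): 270·exp(−0.03014·50) = 59.834 mg/L
Dose 3 (10 mg at t=24 h): 10·exp(−0.03014·38) = 3.182 mg/L
Dose 4 (450 mg at t=36 h): 450·exp(−0.03014·26) = 205.550 mg/L
Dose 5 (460 mg at t=48 h): 460·exp(−0.03014·14) = 301.663 mg/L
Dose 6 (215 mg at t=60 h): 215·exp(−0.03014·2) = 202.424 mg/L
C(62) = 67.917 + 59.834 + 3.182 + 205.550 + 301.663 + 202.424 = 840.570 mg/L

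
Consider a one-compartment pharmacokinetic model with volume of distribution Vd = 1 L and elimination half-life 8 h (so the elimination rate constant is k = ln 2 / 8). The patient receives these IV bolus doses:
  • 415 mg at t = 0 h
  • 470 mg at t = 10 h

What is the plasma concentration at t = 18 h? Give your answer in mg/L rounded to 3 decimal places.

322.243 mg/L

k = ln 2 / 8 = 0.08664 per h
Dose 1 (415 mg at t=0 h): 415·exp(−0.08664·18) = 87.243 mg/L
Dose 2 (470 mg at t=10 h): 470·exp(−0.08664·8) = 235.000 mg/L
C(18) = 87.243 + 235.000 = 322.243 mg/L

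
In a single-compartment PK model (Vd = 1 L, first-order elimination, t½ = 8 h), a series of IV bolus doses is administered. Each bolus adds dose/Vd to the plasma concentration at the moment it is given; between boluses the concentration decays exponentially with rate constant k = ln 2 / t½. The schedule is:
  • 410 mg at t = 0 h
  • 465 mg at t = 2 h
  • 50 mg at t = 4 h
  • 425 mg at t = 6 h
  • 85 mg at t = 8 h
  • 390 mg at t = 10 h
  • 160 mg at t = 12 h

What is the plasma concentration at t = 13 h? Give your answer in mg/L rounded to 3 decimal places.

1069.433 mg/L

k = ln 2 / 8 = 0.08664 per h
Dose 1 (410 mg at t=0 h): 410·exp(−0.08664·13) = 132.926 mg/L
Dose 2 (465 mg at t=2 h): 465·exp(−0.08664·11) = 179.282 mg/L
Dose 3 (50 mg at t=4 h): 50·exp(−0.08664·9) = 22.925 mg/L
Dose 4 (425 mg at t=6 h): 425·exp(−0.08664·7) = 231.733 mg/L
Dose 5 (85 mg at t=8 h): 85·exp(−0.08664·5) = 55.116 mg/L
Dose 6 (390 mg at t=10 h): 390·exp(−0.08664·3) = 300.731 mg/L
Dose 7 (160 mg at t=12 h): 160·exp(−0.08664·1) = 146.721 mg/L
C(13) = 132.926 + 179.282 + 22.925 + 231.733 + 55.116 + 300.731 + 146.721 = 1069.433 mg/L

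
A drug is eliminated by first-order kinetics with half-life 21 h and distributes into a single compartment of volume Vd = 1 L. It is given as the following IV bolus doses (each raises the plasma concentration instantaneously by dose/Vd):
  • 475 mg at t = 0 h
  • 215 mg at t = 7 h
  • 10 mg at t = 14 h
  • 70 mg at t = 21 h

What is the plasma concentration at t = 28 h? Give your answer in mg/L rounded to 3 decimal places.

357.863 mg/L

k = ln 2 / 21 = 0.03301 per h
Dose 1 (475 mg at t=0 h): 475·exp(−0.03301·28) = 188.504 mg/L
Dose 2 (215 mg at t=7 h): 215·exp(−0.03301·21) = 107.500 mg/L
Dose 3 (10 mg at t=14 h): 10·exp(−0.03301·14) = 6.300 mg/L
Dose 4 (70 mg at t=21 h): 70·exp(−0.03301·7) = 55.559 mg/L
C(28) = 188.504 + 107.500 + 6.300 + 55.559 = 357.863 mg/L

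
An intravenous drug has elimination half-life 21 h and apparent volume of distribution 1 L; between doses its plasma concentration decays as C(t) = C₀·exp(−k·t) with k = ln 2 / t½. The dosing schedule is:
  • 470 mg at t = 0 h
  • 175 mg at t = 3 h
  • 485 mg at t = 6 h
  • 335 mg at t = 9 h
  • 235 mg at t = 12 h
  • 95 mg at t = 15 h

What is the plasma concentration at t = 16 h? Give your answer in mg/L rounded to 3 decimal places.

k = ln 2 / 21 = 0.03301 per h
Dose 1 (470 mg at t=0 h): 470·exp(−0.03301·16) = 277.167 mg/L
Dose 2 (175 mg at t=3 h): 175·exp(−0.03301·13) = 113.943 mg/L
Dose 3 (485 mg at t=6 h): 485·exp(−0.03301·10) = 348.654 mg/L
Dose 4 (335 mg at t=9 h): 335·exp(−0.03301·7) = 265.890 mg/L
Dose 5 (235 mg at t=12 h): 235·exp(−0.03301·4) = 205.934 mg/L
Dose 6 (95 mg at t=15 h): 95·exp(−0.03301·1) = 91.916 mg/L
C(16) = 277.167 + 113.943 + 348.654 + 265.890 + 205.934 + 91.916 = 1303.503 mg/L

1303.503 mg/L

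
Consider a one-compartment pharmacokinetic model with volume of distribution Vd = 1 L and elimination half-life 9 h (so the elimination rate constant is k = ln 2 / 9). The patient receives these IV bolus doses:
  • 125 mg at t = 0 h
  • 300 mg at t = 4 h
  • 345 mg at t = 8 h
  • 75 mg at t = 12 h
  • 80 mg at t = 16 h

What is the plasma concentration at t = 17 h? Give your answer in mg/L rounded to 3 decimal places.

k = ln 2 / 9 = 0.07702 per h
Dose 1 (125 mg at t=0 h): 125·exp(−0.07702·17) = 33.752 mg/L
Dose 2 (300 mg at t=4 h): 300·exp(−0.07702·13) = 110.230 mg/L
Dose 3 (345 mg at t=8 h): 345·exp(−0.07702·9) = 172.500 mg/L
Dose 4 (75 mg at t=12 h): 75·exp(−0.07702·5) = 51.030 mg/L
Dose 5 (80 mg at t=16 h): 80·exp(−0.07702·1) = 74.070 mg/L
C(17) = 33.752 + 110.230 + 172.500 + 51.030 + 74.070 = 441.582 mg/L

441.582 mg/L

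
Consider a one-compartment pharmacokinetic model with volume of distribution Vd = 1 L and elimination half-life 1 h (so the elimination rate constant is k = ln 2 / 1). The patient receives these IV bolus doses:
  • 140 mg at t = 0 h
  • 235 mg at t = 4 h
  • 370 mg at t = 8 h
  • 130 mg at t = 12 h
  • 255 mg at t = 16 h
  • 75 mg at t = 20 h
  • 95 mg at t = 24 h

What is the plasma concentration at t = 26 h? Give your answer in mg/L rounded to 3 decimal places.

k = ln 2 / 1 = 0.69315 per h
Dose 1 (140 mg at t=0 h): 140·exp(−0.69315·26) = 0.000 mg/L
Dose 2 (235 mg at t=4 h): 235·exp(−0.69315·22) = 0.000 mg/L
Dose 3 (370 mg at t=8 h): 370·exp(−0.69315·18) = 0.001 mg/L
Dose 4 (130 mg at t=12 h): 130·exp(−0.69315·14) = 0.008 mg/L
Dose 5 (255 mg at t=16 h): 255·exp(−0.69315·10) = 0.249 mg/L
Dose 6 (75 mg at t=20 h): 75·exp(−0.69315·6) = 1.172 mg/L
Dose 7 (95 mg at t=24 h): 95·exp(−0.69315·2) = 23.750 mg/L
C(26) = 0.000 + 0.000 + 0.001 + 0.008 + 0.249 + 1.172 + 23.750 = 25.180 mg/L

25.180 mg/L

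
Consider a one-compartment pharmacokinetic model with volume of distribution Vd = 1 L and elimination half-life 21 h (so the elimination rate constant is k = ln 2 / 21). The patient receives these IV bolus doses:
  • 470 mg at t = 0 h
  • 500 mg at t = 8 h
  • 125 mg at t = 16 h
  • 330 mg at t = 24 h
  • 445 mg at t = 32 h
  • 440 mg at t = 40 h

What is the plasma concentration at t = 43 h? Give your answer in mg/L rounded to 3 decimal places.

1206.736 mg/L

k = ln 2 / 21 = 0.03301 per h
Dose 1 (470 mg at t=0 h): 470·exp(−0.03301·43) = 113.685 mg/L
Dose 2 (500 mg at t=8 h): 500·exp(−0.03301·35) = 157.490 mg/L
Dose 3 (125 mg at t=16 h): 125·exp(−0.03301·27) = 51.271 mg/L
Dose 4 (330 mg at t=24 h): 330·exp(−0.03301·19) = 176.260 mg/L
Dose 5 (445 mg at t=32 h): 445·exp(−0.03301·11) = 309.512 mg/L
Dose 6 (440 mg at t=40 h): 440·exp(−0.03301·3) = 398.518 mg/L
C(43) = 113.685 + 157.490 + 51.271 + 176.260 + 309.512 + 398.518 = 1206.736 mg/L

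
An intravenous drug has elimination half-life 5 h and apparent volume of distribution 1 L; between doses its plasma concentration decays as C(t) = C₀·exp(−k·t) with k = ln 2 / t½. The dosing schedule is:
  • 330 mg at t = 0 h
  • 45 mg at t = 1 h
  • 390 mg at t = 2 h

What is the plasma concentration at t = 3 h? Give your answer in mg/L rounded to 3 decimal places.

591.337 mg/L

k = ln 2 / 5 = 0.13863 per h
Dose 1 (330 mg at t=0 h): 330·exp(−0.13863·3) = 217.719 mg/L
Dose 2 (45 mg at t=1 h): 45·exp(−0.13863·2) = 34.104 mg/L
Dose 3 (390 mg at t=2 h): 390·exp(−0.13863·1) = 339.515 mg/L
C(3) = 217.719 + 34.104 + 339.515 = 591.337 mg/L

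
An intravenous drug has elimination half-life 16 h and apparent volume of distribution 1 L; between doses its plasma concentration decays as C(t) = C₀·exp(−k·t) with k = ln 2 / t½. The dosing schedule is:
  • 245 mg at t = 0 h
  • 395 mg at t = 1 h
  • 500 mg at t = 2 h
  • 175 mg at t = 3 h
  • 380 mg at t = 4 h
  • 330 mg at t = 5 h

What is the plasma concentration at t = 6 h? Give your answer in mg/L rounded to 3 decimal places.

k = ln 2 / 16 = 0.04332 per h
Dose 1 (245 mg at t=0 h): 245·exp(−0.04332·6) = 188.921 mg/L
Dose 2 (395 mg at t=1 h): 395·exp(−0.04332·5) = 318.072 mg/L
Dose 3 (500 mg at t=2 h): 500·exp(−0.04332·4) = 420.448 mg/L
Dose 4 (175 mg at t=3 h): 175·exp(−0.04332·3) = 153.672 mg/L
Dose 5 (380 mg at t=4 h): 380·exp(−0.04332·2) = 348.462 mg/L
Dose 6 (330 mg at t=5 h): 330·exp(−0.04332·1) = 316.009 mg/L
C(6) = 188.921 + 318.072 + 420.448 + 153.672 + 348.462 + 316.009 = 1745.584 mg/L

1745.584 mg/L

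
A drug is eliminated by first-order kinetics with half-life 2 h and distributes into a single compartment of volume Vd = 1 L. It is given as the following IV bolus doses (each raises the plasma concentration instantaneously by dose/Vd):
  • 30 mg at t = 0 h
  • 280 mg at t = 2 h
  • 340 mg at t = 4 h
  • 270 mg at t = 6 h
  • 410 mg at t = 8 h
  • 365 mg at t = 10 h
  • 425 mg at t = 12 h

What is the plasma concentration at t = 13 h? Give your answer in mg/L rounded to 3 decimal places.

547.455 mg/L

k = ln 2 / 2 = 0.34657 per h
Dose 1 (30 mg at t=0 h): 30·exp(−0.34657·13) = 0.331 mg/L
Dose 2 (280 mg at t=2 h): 280·exp(−0.34657·11) = 6.187 mg/L
Dose 3 (340 mg at t=4 h): 340·exp(−0.34657·9) = 15.026 mg/L
Dose 4 (270 mg at t=6 h): 270·exp(−0.34657·7) = 23.865 mg/L
Dose 5 (410 mg at t=8 h): 410·exp(−0.34657·5) = 72.478 mg/L
Dose 6 (365 mg at t=10 h): 365·exp(−0.34657·3) = 129.047 mg/L
Dose 7 (425 mg at t=12 h): 425·exp(−0.34657·1) = 300.520 mg/L
C(13) = 0.331 + 6.187 + 15.026 + 23.865 + 72.478 + 129.047 + 300.520 = 547.455 mg/L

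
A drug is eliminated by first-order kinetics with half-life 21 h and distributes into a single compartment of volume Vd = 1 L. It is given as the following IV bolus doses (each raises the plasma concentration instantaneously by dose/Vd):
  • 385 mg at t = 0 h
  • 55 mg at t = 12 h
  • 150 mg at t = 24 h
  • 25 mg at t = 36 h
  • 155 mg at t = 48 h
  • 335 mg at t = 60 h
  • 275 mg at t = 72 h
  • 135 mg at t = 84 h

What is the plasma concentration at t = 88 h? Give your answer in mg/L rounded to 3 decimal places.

k = ln 2 / 21 = 0.03301 per h
Dose 1 (385 mg at t=0 h): 385·exp(−0.03301·88) = 21.086 mg/L
Dose 2 (55 mg at t=12 h): 55·exp(−0.03301·76) = 4.476 mg/L
Dose 3 (150 mg at t=24 h): 150·exp(−0.03301·64) = 18.141 mg/L
Dose 4 (25 mg at t=36 h): 25·exp(−0.03301·52) = 4.493 mg/L
Dose 5 (155 mg at t=48 h): 155·exp(−0.03301·40) = 41.394 mg/L
Dose 6 (335 mg at t=60 h): 335·exp(−0.03301·28) = 132.945 mg/L
Dose 7 (275 mg at t=72 h): 275·exp(−0.03301·16) = 162.172 mg/L
Dose 8 (135 mg at t=84 h): 135·exp(−0.03301·4) = 118.303 mg/L
C(88) = 21.086 + 4.476 + 18.141 + 4.493 + 41.394 + 132.945 + 162.172 + 118.303 = 503.011 mg/L

503.011 mg/L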